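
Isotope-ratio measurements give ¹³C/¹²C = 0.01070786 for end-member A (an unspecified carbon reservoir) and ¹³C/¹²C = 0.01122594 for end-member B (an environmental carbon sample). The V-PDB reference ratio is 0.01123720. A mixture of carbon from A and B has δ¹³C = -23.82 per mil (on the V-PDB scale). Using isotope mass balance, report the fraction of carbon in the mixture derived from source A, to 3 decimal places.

δ_A = (0.01070786/0.01123720 − 1)×1000 = (0.952894 − 1)×1000 = -47.106 per mil
δ_B = (0.01122594/0.01123720 − 1)×1000 = (0.998998 − 1)×1000 = -1.002 per mil
f_A = (δ_mix − δ_B)/(δ_A − δ_B) = (-23.82 − (-1.002))/(-47.106 − (-1.002))
f_A = -22.818 / -46.104 = 0.4949

0.495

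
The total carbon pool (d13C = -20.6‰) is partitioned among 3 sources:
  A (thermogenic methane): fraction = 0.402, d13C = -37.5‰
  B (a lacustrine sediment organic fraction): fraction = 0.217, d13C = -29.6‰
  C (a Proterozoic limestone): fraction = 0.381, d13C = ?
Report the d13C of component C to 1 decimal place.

2.4‰

Isotope mass balance: δ_bulk = Σ fᵢ·δᵢ.
-20.6 = 0.402×(-37.5) + 0.217×(-29.6) + 0.381×δ_C
0.381·δ_C = -20.6 − (-21.498) = 0.898
δ_C = 0.898 / 0.381 = 2.36‰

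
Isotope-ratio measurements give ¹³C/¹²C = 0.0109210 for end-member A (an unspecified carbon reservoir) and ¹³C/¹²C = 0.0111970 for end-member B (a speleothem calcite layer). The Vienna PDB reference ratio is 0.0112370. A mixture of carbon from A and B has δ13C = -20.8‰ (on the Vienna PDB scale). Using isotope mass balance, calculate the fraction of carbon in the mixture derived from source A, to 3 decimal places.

0.702

δ_A = (0.0109210/0.0112370 − 1)×1000 = (0.971879 − 1)×1000 = -28.121‰
δ_B = (0.0111970/0.0112370 − 1)×1000 = (0.996440 − 1)×1000 = -3.560‰
f_A = (δ_mix − δ_B)/(δ_A − δ_B) = (-20.8 − (-3.560))/(-28.121 − (-3.560))
f_A = -17.240 / -24.562 = 0.7019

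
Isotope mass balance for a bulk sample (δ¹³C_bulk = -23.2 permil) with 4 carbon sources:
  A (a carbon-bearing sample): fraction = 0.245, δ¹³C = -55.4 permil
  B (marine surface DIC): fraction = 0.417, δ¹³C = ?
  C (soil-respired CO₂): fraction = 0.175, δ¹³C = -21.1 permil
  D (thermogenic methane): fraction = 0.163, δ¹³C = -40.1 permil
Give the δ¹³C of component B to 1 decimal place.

Isotope mass balance: δ_bulk = Σ fᵢ·δᵢ.
-23.2 = 0.245×(-55.4) + 0.417×δ_B + 0.175×(-21.1) + 0.163×(-40.1)
0.417·δ_B = -23.2 − (-23.802) = 0.602
δ_B = 0.602 / 0.417 = 1.44 permil

1.4 permil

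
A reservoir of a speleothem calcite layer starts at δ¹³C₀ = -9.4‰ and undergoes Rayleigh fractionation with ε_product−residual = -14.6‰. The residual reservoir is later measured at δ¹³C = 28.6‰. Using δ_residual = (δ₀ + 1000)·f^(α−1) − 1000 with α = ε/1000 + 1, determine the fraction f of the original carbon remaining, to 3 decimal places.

α − 1 = ε/1000 = -0.0146
(δ_res + 1000)/(δ₀ + 1000) = (28.6 + 1000)/(-9.4 + 1000) = 1028.6/990.6 = 1.038361
f = 1.038361^(1/-0.0146) = exp(ln(1.038361)/-0.0146) = exp(0.03764/-0.0146)
f = exp(-2.5783) = 0.0759

0.076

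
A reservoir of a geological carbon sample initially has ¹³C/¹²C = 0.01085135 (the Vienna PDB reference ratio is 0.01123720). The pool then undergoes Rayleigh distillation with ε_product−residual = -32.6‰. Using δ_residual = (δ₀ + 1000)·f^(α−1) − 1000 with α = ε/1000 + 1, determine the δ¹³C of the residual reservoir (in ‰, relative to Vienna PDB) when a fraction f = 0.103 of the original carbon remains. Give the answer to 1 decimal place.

δ₀ = (0.01085135/0.01123720 − 1)×1000 = (0.965663 − 1)×1000 = -34.337‰
α − 1 = ε/1000 = -0.0326
f^(α−1) = 0.103^(-0.0326) = 1.076915
δ_res = (-34.337 + 1000) × 1.076915 − 1000 = 1039.937 − 1000 = 39.94‰

39.9‰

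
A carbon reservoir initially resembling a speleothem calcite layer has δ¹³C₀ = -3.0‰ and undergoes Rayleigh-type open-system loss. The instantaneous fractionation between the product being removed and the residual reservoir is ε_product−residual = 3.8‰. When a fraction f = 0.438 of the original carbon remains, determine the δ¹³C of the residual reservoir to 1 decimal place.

Rayleigh residual: δ_res = (δ₀ + 1000)·f^(α−1) − 1000
α = ε/1000 + 1 = 1.00380, so α − 1 = 0.00380
f^(α−1) = 0.438^(0.00380) = 0.996868
δ_res = (-3.0 + 1000) × 0.996868 − 1000 = 993.877 − 1000 = -6.12‰

-6.1‰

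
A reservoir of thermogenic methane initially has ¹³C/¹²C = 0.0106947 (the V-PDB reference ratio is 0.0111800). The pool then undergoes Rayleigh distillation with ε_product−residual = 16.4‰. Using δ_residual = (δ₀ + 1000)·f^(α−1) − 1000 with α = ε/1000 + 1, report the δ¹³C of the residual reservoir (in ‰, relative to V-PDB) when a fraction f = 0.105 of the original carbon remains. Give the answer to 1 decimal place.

-78.1‰

δ₀ = (0.0106947/0.0111800 − 1)×1000 = (0.956592 − 1)×1000 = -43.408‰
α − 1 = ε/1000 = 0.0164
f^(α−1) = 0.105^(0.0164) = 0.963713
δ_res = (-43.408 + 1000) × 0.963713 − 1000 = 921.880 − 1000 = -78.12‰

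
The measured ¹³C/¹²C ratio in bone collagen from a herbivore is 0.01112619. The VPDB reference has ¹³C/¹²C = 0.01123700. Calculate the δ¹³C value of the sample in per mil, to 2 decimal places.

-9.86 per mil

δ¹³C = (R_sample / R_standard − 1) × 1000
R_sample / R_standard = 0.01112619 / 0.01123700 = 0.990139
δ¹³C = (0.990139 − 1) × 1000 = -9.861 per mil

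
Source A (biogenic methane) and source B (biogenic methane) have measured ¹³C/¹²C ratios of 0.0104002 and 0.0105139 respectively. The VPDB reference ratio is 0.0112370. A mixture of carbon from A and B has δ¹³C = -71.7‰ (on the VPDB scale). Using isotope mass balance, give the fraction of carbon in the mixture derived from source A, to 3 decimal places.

δ_A = (0.0104002/0.0112370 − 1)×1000 = (0.925532 − 1)×1000 = -74.468‰
δ_B = (0.0105139/0.0112370 − 1)×1000 = (0.935650 − 1)×1000 = -64.350‰
f_A = (δ_mix − δ_B)/(δ_A − δ_B) = (-71.7 − (-64.350))/(-74.468 − (-64.350))
f_A = -7.350 / -10.118 = 0.7264

0.726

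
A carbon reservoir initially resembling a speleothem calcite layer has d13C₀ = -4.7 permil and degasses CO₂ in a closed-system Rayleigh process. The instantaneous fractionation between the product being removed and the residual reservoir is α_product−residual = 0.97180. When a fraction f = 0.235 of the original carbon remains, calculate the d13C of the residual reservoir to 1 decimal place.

36.8 permil

Rayleigh residual: δ_res = (δ₀ + 1000)·f^(α−1) − 1000
α − 1 = -0.02820
f^(α−1) = 0.235^(-0.02820) = 1.041684
δ_res = (-4.7 + 1000) × 1.041684 − 1000 = 1036.788 − 1000 = 36.79 permil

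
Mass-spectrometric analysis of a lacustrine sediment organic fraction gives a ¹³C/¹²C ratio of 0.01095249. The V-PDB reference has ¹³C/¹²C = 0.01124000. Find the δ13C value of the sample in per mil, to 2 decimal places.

δ13C = (R_sample / R_standard − 1) × 1000
R_sample / R_standard = 0.01095249 / 0.01124000 = 0.974421
δ13C = (0.974421 − 1) × 1000 = -25.579 per mil

-25.58 per mil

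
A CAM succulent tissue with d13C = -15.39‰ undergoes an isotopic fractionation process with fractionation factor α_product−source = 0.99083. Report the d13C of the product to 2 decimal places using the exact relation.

-24.42‰

δ_product = (δ_source + 1000)·α − 1000
δ_product = (-15.39 + 1000) × 0.99083 − 1000
δ_product = 975.581 − 1000 = -24.419‰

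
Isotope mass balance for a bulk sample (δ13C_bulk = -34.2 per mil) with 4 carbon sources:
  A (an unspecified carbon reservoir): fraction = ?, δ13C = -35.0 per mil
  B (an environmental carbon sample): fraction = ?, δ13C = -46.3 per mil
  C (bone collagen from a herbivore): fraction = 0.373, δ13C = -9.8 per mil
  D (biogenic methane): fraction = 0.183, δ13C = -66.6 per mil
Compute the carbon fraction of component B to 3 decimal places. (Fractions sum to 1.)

Let f_B and f_A be the unknown fractions; fractions sum to 1 so f_B + f_A = 0.444.
Mass balance: Σ fᵢ·δᵢ = δ_bulk ⇒ f_B·(-46.3) + f_A·(-35.0) = -34.2 − (-15.843) = -18.357
Substitute f_A = 0.444 − f_B:
f_B·(-46.3 − -35.0) = -18.357 − 0.444×(-35.0) = -2.817
f_B = -2.817 / -11.3 = 0.2493

0.249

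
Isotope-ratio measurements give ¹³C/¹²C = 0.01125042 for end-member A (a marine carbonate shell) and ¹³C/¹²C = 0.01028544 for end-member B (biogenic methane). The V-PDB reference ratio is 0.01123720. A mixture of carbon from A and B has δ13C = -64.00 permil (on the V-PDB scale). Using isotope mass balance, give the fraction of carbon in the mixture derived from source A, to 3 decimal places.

δ_A = (0.01125042/0.01123720 − 1)×1000 = (1.001176 − 1)×1000 = 1.176 permil
δ_B = (0.01028544/0.01123720 − 1)×1000 = (0.915303 − 1)×1000 = -84.697 permil
f_A = (δ_mix − δ_B)/(δ_A − δ_B) = (-64.00 − (-84.697))/(1.176 − (-84.697))
f_A = 20.697 / 85.874 = 0.2410

0.241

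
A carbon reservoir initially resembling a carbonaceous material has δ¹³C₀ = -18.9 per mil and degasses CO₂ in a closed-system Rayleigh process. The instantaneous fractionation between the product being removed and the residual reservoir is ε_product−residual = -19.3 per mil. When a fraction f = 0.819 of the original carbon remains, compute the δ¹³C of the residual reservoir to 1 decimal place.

Rayleigh residual: δ_res = (δ₀ + 1000)·f^(α−1) − 1000
α = ε/1000 + 1 = 0.98070, so α − 1 = -0.01930
f^(α−1) = 0.819^(-0.01930) = 1.003861
δ_res = (-18.9 + 1000) × 1.003861 − 1000 = 984.888 − 1000 = -15.11 per mil

-15.1 per mil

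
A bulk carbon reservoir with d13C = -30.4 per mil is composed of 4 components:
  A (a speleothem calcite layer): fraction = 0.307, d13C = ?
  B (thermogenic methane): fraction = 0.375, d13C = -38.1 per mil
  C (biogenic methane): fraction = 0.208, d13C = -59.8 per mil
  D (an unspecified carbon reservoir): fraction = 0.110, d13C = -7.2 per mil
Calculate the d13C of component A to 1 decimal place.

Isotope mass balance: δ_bulk = Σ fᵢ·δᵢ.
-30.4 = 0.307×δ_A + 0.375×(-38.1) + 0.208×(-59.8) + 0.110×(-7.2)
0.307·δ_A = -30.4 − (-27.518) = -2.882
δ_A = -2.882 / 0.307 = -9.39 per mil

-9.4 per mil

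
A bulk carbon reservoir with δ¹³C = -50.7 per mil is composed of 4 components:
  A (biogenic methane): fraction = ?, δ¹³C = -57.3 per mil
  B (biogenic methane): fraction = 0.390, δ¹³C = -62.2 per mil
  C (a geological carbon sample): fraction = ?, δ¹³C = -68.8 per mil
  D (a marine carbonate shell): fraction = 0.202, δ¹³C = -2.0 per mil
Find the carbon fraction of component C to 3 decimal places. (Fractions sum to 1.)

0.231

Let f_C and f_A be the unknown fractions; fractions sum to 1 so f_C + f_A = 0.408.
Mass balance: Σ fᵢ·δᵢ = δ_bulk ⇒ f_C·(-68.8) + f_A·(-57.3) = -50.7 − (-24.662) = -26.038
Substitute f_A = 0.408 − f_C:
f_C·(-68.8 − -57.3) = -26.038 − 0.408×(-57.3) = -2.660
f_C = -2.660 / -11.5 = 0.2313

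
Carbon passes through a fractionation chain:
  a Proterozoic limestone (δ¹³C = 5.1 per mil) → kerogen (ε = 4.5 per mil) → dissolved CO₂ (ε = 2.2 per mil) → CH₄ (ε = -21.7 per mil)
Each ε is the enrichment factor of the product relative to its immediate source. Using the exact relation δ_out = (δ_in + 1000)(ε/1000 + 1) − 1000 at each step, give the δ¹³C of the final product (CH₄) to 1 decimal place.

-10.1 per mil

step 1: δ = (5.10 + 1000)·(4.5/1000 + 1) − 1000 = 9.62 per mil
step 2: δ = (9.62 + 1000)·(2.2/1000 + 1) − 1000 = 11.84 per mil
step 3: δ = (11.84 + 1000)·(-21.7/1000 + 1) − 1000 = -10.11 per mil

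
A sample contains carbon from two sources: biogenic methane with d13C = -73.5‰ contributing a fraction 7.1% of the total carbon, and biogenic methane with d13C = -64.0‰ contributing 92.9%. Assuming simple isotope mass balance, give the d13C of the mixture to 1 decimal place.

-64.7‰

δ_mix = f_A·δ_A + f_B·δ_B
δ_mix = 0.071 × (-73.5) + 0.929 × (-64.0)
δ_mix = -5.22 + -59.46 = -64.67‰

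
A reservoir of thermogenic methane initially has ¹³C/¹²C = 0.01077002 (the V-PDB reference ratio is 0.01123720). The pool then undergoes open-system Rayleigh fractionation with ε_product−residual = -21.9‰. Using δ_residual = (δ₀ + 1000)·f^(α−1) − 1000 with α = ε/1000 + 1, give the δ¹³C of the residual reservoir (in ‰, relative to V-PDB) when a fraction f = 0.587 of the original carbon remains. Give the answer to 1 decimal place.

-30.3‰

δ₀ = (0.01077002/0.01123720 − 1)×1000 = (0.958426 − 1)×1000 = -41.574‰
α − 1 = ε/1000 = -0.0219
f^(α−1) = 0.587^(-0.0219) = 1.011735
δ_res = (-41.574 + 1000) × 1.011735 − 1000 = 969.673 − 1000 = -30.33‰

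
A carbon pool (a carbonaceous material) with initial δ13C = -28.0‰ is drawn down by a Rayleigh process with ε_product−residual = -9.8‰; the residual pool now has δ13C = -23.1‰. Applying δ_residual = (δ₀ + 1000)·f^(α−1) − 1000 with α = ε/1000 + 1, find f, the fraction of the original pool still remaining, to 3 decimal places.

0.599

α − 1 = ε/1000 = -0.0098
(δ_res + 1000)/(δ₀ + 1000) = (-23.1 + 1000)/(-28.0 + 1000) = 976.9/972.0 = 1.005041
f = 1.005041^(1/-0.0098) = exp(ln(1.005041)/-0.0098) = exp(0.00503/-0.0098)
f = exp(-0.5131) = 0.5986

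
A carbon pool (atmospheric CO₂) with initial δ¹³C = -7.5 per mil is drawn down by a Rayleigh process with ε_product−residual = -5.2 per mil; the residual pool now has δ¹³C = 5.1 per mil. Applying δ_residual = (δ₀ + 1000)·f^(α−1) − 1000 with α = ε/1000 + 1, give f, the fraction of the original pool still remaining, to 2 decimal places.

0.09

α − 1 = ε/1000 = -0.0052
(δ_res + 1000)/(δ₀ + 1000) = (5.1 + 1000)/(-7.5 + 1000) = 1005.1/992.5 = 1.012695
f = 1.012695^(1/-0.0052) = exp(ln(1.012695)/-0.0052) = exp(0.01262/-0.0052)
f = exp(-2.4260) = 0.0884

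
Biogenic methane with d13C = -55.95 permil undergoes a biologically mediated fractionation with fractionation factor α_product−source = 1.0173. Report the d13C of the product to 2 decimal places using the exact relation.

-39.62 permil

δ_product = (δ_source + 1000)·α − 1000
δ_product = (-55.95 + 1000) × 1.0173 − 1000
δ_product = 960.382 − 1000 = -39.618 permil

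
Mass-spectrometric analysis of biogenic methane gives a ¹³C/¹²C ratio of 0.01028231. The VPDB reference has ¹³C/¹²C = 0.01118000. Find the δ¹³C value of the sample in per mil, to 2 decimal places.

-80.29 per mil

δ¹³C = (R_sample / R_standard − 1) × 1000
R_sample / R_standard = 0.01028231 / 0.01118000 = 0.919706
δ¹³C = (0.919706 − 1) × 1000 = -80.294 per mil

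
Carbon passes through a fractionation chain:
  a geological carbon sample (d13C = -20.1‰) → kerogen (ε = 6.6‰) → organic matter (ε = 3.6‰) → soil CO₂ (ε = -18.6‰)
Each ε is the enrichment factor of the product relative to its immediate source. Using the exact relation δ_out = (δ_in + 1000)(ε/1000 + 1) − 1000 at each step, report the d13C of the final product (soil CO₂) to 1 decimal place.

step 1: δ = (-20.10 + 1000)·(6.6/1000 + 1) − 1000 = -13.63‰
step 2: δ = (-13.63 + 1000)·(3.6/1000 + 1) − 1000 = -10.08‰
step 3: δ = (-10.08 + 1000)·(-18.6/1000 + 1) − 1000 = -28.49‰

-28.5‰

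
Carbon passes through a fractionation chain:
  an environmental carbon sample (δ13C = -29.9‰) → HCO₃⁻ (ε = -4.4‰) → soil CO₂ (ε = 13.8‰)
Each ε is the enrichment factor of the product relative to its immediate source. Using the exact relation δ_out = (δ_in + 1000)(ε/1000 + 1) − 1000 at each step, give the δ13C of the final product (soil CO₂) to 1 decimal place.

-20.8‰

step 1: δ = (-29.90 + 1000)·(-4.4/1000 + 1) − 1000 = -34.17‰
step 2: δ = (-34.17 + 1000)·(13.8/1000 + 1) − 1000 = -20.84‰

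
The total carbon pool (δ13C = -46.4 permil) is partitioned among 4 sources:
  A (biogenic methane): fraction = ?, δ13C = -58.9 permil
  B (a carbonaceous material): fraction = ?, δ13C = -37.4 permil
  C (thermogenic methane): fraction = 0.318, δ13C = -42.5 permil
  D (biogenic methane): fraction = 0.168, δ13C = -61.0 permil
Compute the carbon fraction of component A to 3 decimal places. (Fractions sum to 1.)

Let f_A and f_B be the unknown fractions; fractions sum to 1 so f_A + f_B = 0.514.
Mass balance: Σ fᵢ·δᵢ = δ_bulk ⇒ f_A·(-58.9) + f_B·(-37.4) = -46.4 − (-23.763) = -22.637
Substitute f_B = 0.514 − f_A:
f_A·(-58.9 − -37.4) = -22.637 − 0.514×(-37.4) = -3.413
f_A = -3.413 / -21.5 = 0.1588

0.159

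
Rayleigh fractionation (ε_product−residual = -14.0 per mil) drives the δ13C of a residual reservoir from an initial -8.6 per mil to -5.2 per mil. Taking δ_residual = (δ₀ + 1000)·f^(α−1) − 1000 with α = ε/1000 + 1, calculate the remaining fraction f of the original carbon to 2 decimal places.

α − 1 = ε/1000 = -0.0140
(δ_res + 1000)/(δ₀ + 1000) = (-5.2 + 1000)/(-8.6 + 1000) = 994.8/991.4 = 1.003429
f = 1.003429^(1/-0.0140) = exp(ln(1.003429)/-0.0140) = exp(0.00342/-0.0140)
f = exp(-0.2445) = 0.7831

0.78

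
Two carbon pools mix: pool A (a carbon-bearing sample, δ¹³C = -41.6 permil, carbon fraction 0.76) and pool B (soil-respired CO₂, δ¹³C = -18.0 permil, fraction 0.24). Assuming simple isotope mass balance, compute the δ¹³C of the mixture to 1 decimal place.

δ_mix = f_A·δ_A + f_B·δ_B
δ_mix = 0.76 × (-41.6) + 0.24 × (-18.0)
δ_mix = -31.62 + -4.32 = -35.94 permil

-35.9 permil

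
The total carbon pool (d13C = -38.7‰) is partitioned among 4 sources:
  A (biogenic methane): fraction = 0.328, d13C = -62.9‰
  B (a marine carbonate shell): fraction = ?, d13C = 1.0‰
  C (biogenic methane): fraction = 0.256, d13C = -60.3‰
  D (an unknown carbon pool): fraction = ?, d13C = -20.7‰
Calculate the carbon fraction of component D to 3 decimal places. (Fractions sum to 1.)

Let f_D and f_B be the unknown fractions; fractions sum to 1 so f_D + f_B = 0.416.
Mass balance: Σ fᵢ·δᵢ = δ_bulk ⇒ f_D·(-20.7) + f_B·(1.0) = -38.7 − (-36.068) = -2.632
Substitute f_B = 0.416 − f_D:
f_D·(-20.7 − 1.0) = -2.632 − 0.416×(1.0) = -3.048
f_D = -3.048 / -21.7 = 0.1405

0.140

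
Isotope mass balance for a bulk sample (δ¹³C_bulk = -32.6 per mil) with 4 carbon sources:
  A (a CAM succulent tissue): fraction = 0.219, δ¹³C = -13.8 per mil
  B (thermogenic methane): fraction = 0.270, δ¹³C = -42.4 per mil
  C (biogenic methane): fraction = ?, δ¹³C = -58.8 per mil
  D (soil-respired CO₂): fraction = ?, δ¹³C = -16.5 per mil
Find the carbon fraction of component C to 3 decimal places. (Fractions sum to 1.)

0.229

Let f_C and f_D be the unknown fractions; fractions sum to 1 so f_C + f_D = 0.511.
Mass balance: Σ fᵢ·δᵢ = δ_bulk ⇒ f_C·(-58.8) + f_D·(-16.5) = -32.6 − (-14.470) = -18.130
Substitute f_D = 0.511 − f_C:
f_C·(-58.8 − -16.5) = -18.130 − 0.511×(-16.5) = -9.698
f_C = -9.698 / -42.3 = 0.2293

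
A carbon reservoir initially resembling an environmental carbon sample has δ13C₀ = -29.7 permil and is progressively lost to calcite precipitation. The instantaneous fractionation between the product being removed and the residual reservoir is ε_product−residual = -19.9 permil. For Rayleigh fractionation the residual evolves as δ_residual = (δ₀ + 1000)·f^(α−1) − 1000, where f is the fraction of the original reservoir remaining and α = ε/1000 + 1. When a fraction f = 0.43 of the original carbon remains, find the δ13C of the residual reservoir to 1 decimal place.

Rayleigh residual: δ_res = (δ₀ + 1000)·f^(α−1) − 1000
α = ε/1000 + 1 = 0.98010, so α − 1 = -0.01990
f^(α−1) = 0.43^(-0.01990) = 1.016937
δ_res = (-29.7 + 1000) × 1.016937 − 1000 = 986.734 − 1000 = -13.27 permil

-13.3 permil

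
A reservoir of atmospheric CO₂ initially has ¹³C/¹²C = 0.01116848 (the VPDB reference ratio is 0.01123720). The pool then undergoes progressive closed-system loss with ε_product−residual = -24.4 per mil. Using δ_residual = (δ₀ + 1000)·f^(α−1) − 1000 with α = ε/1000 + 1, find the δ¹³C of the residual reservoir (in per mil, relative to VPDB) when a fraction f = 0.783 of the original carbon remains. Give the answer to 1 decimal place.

-0.2 per mil

δ₀ = (0.01116848/0.01123720 − 1)×1000 = (0.993885 − 1)×1000 = -6.115 per mil
α − 1 = ε/1000 = -0.0244
f^(α−1) = 0.783^(-0.0244) = 1.005987
δ_res = (-6.115 + 1000) × 1.005987 − 1000 = 999.835 − 1000 = -0.17 per mil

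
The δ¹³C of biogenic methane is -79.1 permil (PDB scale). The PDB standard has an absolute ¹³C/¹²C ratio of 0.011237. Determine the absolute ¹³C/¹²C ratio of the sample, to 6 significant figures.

R_sample = R_standard × (δ¹³C/1000 + 1)
R_sample = 0.011237 × (-79.1/1000 + 1) = 0.011237 × 0.920900
R_sample = 0.0103482

0.0103482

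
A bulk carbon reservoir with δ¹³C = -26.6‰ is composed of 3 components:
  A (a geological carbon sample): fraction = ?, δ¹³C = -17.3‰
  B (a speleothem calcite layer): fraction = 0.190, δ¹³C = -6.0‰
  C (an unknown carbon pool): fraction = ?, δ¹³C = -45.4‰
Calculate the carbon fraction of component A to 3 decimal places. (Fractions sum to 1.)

0.403

Let f_A and f_C be the unknown fractions; fractions sum to 1 so f_A + f_C = 0.810.
Mass balance: Σ fᵢ·δᵢ = δ_bulk ⇒ f_A·(-17.3) + f_C·(-45.4) = -26.6 − (-1.140) = -25.460
Substitute f_C = 0.810 − f_A:
f_A·(-17.3 − -45.4) = -25.460 − 0.810×(-45.4) = 11.314
f_A = 11.314 / 28.1 = 0.4026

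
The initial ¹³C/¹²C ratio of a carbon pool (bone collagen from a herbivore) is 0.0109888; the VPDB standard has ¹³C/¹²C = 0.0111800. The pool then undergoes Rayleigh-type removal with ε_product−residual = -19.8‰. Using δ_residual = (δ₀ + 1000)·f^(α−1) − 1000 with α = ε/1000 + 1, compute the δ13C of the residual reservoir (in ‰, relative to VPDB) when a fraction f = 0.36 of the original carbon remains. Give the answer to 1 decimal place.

δ₀ = (0.0109888/0.0111800 − 1)×1000 = (0.982898 − 1)×1000 = -17.102‰
α − 1 = ε/1000 = -0.0198
f^(α−1) = 0.36^(-0.0198) = 1.020435
δ_res = (-17.102 + 1000) × 1.020435 − 1000 = 1002.983 − 1000 = 2.98‰

3.0‰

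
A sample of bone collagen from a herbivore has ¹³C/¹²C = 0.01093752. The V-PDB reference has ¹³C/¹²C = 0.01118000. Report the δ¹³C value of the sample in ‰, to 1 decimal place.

δ¹³C = (R_sample / R_standard − 1) × 1000
R_sample / R_standard = 0.01093752 / 0.01118000 = 0.978311
δ¹³C = (0.978311 − 1) × 1000 = -21.69‰

-21.7‰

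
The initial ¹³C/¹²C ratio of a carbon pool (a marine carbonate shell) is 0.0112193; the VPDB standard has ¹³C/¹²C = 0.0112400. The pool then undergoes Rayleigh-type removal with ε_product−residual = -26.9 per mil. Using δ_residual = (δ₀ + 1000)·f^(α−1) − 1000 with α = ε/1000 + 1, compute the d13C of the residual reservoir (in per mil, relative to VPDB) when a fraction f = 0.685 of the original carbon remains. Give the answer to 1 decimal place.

δ₀ = (0.0112193/0.0112400 − 1)×1000 = (0.998158 − 1)×1000 = -1.842 per mil
α − 1 = ε/1000 = -0.0269
f^(α−1) = 0.685^(-0.0269) = 1.010229
δ_res = (-1.842 + 1000) × 1.010229 − 1000 = 1008.369 − 1000 = 8.37 per mil

8.4 per mil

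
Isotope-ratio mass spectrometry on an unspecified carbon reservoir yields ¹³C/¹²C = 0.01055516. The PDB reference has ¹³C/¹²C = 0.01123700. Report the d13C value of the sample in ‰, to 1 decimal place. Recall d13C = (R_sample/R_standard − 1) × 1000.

d13C = (R_sample / R_standard − 1) × 1000
R_sample / R_standard = 0.01055516 / 0.01123700 = 0.939322
d13C = (0.939322 − 1) × 1000 = -60.68‰

-60.7‰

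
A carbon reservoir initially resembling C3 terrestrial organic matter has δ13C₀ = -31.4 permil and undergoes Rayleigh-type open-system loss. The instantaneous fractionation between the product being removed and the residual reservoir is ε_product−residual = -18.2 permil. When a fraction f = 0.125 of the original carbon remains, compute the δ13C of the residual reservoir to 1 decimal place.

Rayleigh residual: δ_res = (δ₀ + 1000)·f^(α−1) − 1000
α = ε/1000 + 1 = 0.98180, so α − 1 = -0.01820
f^(α−1) = 0.125^(-0.01820) = 1.038571
δ_res = (-31.4 + 1000) × 1.038571 − 1000 = 1005.960 − 1000 = 5.96 permil

6.0 permil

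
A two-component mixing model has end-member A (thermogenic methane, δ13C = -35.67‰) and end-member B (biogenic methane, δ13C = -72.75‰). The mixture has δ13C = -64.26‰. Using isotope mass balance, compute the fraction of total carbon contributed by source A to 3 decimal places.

δ_mix = f_A·δ_A + (1 − f_A)·δ_B  ⇒  f_A = (δ_mix − δ_B)/(δ_A − δ_B)
f_A = (-64.26 − (-72.75)) / (-35.67 − (-72.75))
f_A = 8.49 / 37.08 = 0.2290

0.229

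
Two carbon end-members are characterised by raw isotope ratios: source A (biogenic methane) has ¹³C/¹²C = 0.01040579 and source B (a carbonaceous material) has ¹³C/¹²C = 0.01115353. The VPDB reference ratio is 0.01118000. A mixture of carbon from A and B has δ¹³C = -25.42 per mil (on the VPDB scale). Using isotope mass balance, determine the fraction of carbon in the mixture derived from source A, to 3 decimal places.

0.345

δ_A = (0.01040579/0.01118000 − 1)×1000 = (0.930750 − 1)×1000 = -69.250 per mil
δ_B = (0.01115353/0.01118000 − 1)×1000 = (0.997632 − 1)×1000 = -2.368 per mil
f_A = (δ_mix − δ_B)/(δ_A − δ_B) = (-25.42 − (-2.368))/(-69.250 − (-2.368))
f_A = -23.052 / -66.882 = 0.3447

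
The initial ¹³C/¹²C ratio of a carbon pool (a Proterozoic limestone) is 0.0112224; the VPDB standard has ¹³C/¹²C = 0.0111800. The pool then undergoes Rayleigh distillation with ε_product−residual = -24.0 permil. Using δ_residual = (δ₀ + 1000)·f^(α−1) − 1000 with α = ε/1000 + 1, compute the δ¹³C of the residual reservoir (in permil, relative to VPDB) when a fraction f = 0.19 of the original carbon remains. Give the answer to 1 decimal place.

δ₀ = (0.0112224/0.0111800 − 1)×1000 = (1.003792 − 1)×1000 = 3.792 permil
α − 1 = ε/1000 = -0.0240
f^(α−1) = 0.19^(-0.0240) = 1.040663
δ_res = (3.792 + 1000) × 1.040663 − 1000 = 1044.609 − 1000 = 44.61 permil

44.6 permil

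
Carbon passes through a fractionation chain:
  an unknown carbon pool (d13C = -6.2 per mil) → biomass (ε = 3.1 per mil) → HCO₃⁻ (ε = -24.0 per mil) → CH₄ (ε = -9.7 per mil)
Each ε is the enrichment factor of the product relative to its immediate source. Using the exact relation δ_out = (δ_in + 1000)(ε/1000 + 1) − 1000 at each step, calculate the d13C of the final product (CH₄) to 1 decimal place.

step 1: δ = (-6.20 + 1000)·(3.1/1000 + 1) − 1000 = -3.12 per mil
step 2: δ = (-3.12 + 1000)·(-24.0/1000 + 1) − 1000 = -27.04 per mil
step 3: δ = (-27.04 + 1000)·(-9.7/1000 + 1) − 1000 = -36.48 per mil

-36.5 per mil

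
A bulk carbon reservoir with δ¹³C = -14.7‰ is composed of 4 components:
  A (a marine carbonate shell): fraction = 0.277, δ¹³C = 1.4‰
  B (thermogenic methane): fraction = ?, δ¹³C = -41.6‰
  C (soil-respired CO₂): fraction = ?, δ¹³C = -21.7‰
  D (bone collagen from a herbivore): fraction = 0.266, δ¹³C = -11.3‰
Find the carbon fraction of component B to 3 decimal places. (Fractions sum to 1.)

Let f_B and f_C be the unknown fractions; fractions sum to 1 so f_B + f_C = 0.457.
Mass balance: Σ fᵢ·δᵢ = δ_bulk ⇒ f_B·(-41.6) + f_C·(-21.7) = -14.7 − (-2.618) = -12.082
Substitute f_C = 0.457 − f_B:
f_B·(-41.6 − -21.7) = -12.082 − 0.457×(-21.7) = -2.165
f_B = -2.165 / -19.9 = 0.1088

0.109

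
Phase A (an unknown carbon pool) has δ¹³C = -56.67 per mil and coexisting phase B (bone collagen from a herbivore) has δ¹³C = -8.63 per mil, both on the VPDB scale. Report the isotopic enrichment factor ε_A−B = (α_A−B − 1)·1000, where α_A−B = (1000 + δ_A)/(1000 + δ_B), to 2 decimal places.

α_A−B = (1000 + -56.67) / (1000 + -8.63) = 943.33 / 991.37 = 0.951542
ε_A−B = (0.951542 − 1) × 1000 = -48.458 per mil
(The approximation ε ≈ δ_A − δ_B would give -48.04 per mil.)

-48.46 per mil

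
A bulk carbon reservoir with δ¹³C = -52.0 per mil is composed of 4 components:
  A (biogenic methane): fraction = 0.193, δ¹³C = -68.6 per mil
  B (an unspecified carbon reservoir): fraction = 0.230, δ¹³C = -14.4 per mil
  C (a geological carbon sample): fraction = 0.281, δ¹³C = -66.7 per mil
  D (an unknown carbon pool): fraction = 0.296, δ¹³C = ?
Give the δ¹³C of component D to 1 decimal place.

-56.4 per mil

Isotope mass balance: δ_bulk = Σ fᵢ·δᵢ.
-52.0 = 0.193×(-68.6) + 0.230×(-14.4) + 0.281×(-66.7) + 0.296×δ_D
0.296·δ_D = -52.0 − (-35.294) = -16.706
δ_D = -16.706 / 0.296 = -56.44 per mil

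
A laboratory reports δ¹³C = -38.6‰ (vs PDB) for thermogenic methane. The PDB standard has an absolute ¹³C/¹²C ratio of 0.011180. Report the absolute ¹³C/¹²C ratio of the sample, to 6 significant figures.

0.0107485

R_sample = R_standard × (δ¹³C/1000 + 1)
R_sample = 0.011180 × (-38.6/1000 + 1) = 0.011180 × 0.961400
R_sample = 0.0107485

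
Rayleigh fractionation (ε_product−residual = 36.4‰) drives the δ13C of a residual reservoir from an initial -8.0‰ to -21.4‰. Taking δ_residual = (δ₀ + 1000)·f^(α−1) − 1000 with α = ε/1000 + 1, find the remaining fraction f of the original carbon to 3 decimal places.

α − 1 = ε/1000 = 0.0364
(δ_res + 1000)/(δ₀ + 1000) = (-21.4 + 1000)/(-8.0 + 1000) = 978.6/992.0 = 0.986492
f = 0.986492^(1/0.0364) = exp(ln(0.986492)/0.0364) = exp(-0.01360/0.0364)
f = exp(-0.3736) = 0.6882

0.688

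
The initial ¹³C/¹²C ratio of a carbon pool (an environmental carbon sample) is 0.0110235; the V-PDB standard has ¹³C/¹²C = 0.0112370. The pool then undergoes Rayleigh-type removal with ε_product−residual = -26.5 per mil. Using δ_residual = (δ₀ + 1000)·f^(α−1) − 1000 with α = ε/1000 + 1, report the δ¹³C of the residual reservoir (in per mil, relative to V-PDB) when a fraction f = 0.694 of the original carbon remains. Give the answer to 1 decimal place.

-9.5 per mil

δ₀ = (0.0110235/0.0112370 − 1)×1000 = (0.981000 − 1)×1000 = -19.000 per mil
α − 1 = ε/1000 = -0.0265
f^(α−1) = 0.694^(-0.0265) = 1.009727
δ_res = (-19.000 + 1000) × 1.009727 − 1000 = 990.542 − 1000 = -9.46 per mil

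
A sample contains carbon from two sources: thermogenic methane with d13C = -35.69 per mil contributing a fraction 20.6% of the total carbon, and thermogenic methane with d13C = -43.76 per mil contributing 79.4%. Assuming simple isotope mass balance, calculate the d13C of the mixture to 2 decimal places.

δ_mix = f_A·δ_A + f_B·δ_B
δ_mix = 0.206 × (-35.69) + 0.794 × (-43.76)
δ_mix = -7.352 + -34.745 = -42.098 per mil

-42.10 per mil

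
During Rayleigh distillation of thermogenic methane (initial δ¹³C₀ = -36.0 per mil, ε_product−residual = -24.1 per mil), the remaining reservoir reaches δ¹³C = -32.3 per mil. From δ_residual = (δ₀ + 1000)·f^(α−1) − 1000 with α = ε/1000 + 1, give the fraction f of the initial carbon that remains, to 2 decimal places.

0.85

α − 1 = ε/1000 = -0.0241
(δ_res + 1000)/(δ₀ + 1000) = (-32.3 + 1000)/(-36.0 + 1000) = 967.7/964.0 = 1.003838
f = 1.003838^(1/-0.0241) = exp(ln(1.003838)/-0.0241) = exp(0.00383/-0.0241)
f = exp(-0.1590) = 0.8530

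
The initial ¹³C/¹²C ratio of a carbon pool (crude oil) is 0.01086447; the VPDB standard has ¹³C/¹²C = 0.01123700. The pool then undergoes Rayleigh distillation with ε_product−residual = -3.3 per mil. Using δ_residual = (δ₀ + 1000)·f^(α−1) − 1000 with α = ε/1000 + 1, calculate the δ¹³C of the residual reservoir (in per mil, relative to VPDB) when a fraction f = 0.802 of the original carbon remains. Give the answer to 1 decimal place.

-32.4 per mil

δ₀ = (0.01086447/0.01123700 − 1)×1000 = (0.966848 − 1)×1000 = -33.152 per mil
α − 1 = ε/1000 = -0.0033
f^(α−1) = 0.802^(-0.0033) = 1.000728
δ_res = (-33.152 + 1000) × 1.000728 − 1000 = 967.552 − 1000 = -32.45 per mil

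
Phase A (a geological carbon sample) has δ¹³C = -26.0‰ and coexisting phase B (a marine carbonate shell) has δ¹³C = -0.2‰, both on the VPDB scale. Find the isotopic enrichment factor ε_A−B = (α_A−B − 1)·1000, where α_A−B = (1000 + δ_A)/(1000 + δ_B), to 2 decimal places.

α_A−B = (1000 + -26.0) / (1000 + -0.2) = 974.0 / 999.8 = 0.974195
ε_A−B = (0.974195 − 1) × 1000 = -25.805‰
(The approximation ε ≈ δ_A − δ_B would give -25.8‰.)

-25.81‰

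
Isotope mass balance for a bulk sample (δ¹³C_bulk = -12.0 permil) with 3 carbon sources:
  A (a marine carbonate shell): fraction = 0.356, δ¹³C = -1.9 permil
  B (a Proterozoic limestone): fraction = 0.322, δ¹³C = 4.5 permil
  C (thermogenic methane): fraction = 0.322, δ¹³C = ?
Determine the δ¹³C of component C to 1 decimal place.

Isotope mass balance: δ_bulk = Σ fᵢ·δᵢ.
-12.0 = 0.356×(-1.9) + 0.322×(4.5) + 0.322×δ_C
0.322·δ_C = -12.0 − (0.773) = -12.773
δ_C = -12.773 / 0.322 = -39.67 permil

-39.7 permil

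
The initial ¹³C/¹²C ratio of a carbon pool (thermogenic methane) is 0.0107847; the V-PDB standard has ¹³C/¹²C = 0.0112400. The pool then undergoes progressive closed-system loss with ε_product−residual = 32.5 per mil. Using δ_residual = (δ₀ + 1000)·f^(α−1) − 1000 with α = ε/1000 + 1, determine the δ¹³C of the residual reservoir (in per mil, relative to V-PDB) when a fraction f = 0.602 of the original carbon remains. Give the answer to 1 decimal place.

δ₀ = (0.0107847/0.0112400 − 1)×1000 = (0.959493 − 1)×1000 = -40.507 per mil
α − 1 = ε/1000 = 0.0325
f^(α−1) = 0.602^(0.0325) = 0.983642
δ_res = (-40.507 + 1000) × 0.983642 − 1000 = 943.797 − 1000 = -56.20 per mil

-56.2 per mil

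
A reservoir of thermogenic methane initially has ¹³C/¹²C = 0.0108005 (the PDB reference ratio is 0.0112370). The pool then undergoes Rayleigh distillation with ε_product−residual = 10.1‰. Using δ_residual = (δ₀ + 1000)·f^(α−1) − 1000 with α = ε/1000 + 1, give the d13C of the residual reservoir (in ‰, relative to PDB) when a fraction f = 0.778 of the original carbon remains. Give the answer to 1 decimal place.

δ₀ = (0.0108005/0.0112370 − 1)×1000 = (0.961155 − 1)×1000 = -38.845‰
α − 1 = ε/1000 = 0.0101
f^(α−1) = 0.778^(0.0101) = 0.997468
δ_res = (-38.845 + 1000) × 0.997468 − 1000 = 958.721 − 1000 = -41.28‰

-41.3‰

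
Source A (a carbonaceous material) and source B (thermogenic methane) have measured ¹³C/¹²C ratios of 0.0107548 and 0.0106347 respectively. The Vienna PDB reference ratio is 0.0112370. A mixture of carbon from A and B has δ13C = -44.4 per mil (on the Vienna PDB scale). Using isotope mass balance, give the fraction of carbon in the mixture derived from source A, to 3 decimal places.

δ_A = (0.0107548/0.0112370 − 1)×1000 = (0.957088 − 1)×1000 = -42.912 per mil
δ_B = (0.0106347/0.0112370 − 1)×1000 = (0.946400 − 1)×1000 = -53.600 per mil
f_A = (δ_mix − δ_B)/(δ_A − δ_B) = (-44.4 − (-53.600))/(-42.912 − (-53.600))
f_A = 9.200 / 10.688 = 0.8608

0.861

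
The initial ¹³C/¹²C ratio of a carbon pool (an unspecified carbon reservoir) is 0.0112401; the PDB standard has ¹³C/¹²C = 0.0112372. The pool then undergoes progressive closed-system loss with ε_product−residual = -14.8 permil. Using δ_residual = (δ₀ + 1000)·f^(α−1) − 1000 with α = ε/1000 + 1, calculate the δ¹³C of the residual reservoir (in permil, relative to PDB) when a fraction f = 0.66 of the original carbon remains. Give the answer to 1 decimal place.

6.4 permil

δ₀ = (0.0112401/0.0112372 − 1)×1000 = (1.000258 − 1)×1000 = 0.258 permil
α − 1 = ε/1000 = -0.0148
f^(α−1) = 0.66^(-0.0148) = 1.006169
δ_res = (0.258 + 1000) × 1.006169 − 1000 = 1006.428 − 1000 = 6.43 permil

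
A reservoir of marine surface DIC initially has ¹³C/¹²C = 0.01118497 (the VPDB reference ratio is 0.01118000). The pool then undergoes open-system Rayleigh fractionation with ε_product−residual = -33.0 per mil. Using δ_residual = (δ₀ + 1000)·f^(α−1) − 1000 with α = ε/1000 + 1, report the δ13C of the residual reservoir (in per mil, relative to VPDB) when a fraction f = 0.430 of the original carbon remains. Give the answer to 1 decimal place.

28.7 per mil

δ₀ = (0.01118497/0.01118000 − 1)×1000 = (1.000445 − 1)×1000 = 0.445 per mil
α − 1 = ε/1000 = -0.0330
f^(α−1) = 0.430^(-0.0330) = 1.028242
δ_res = (0.445 + 1000) × 1.028242 − 1000 = 1028.700 − 1000 = 28.70 per mil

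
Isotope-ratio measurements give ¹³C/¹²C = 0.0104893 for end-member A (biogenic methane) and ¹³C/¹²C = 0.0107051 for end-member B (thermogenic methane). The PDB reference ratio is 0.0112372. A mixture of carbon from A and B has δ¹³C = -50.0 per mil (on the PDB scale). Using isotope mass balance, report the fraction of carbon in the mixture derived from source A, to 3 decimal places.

δ_A = (0.0104893/0.0112372 − 1)×1000 = (0.933444 − 1)×1000 = -66.556 per mil
δ_B = (0.0107051/0.0112372 − 1)×1000 = (0.952648 − 1)×1000 = -47.352 per mil
f_A = (δ_mix − δ_B)/(δ_A − δ_B) = (-50.0 − (-47.352))/(-66.556 − (-47.352))
f_A = -2.648 / -19.204 = 0.1379

0.138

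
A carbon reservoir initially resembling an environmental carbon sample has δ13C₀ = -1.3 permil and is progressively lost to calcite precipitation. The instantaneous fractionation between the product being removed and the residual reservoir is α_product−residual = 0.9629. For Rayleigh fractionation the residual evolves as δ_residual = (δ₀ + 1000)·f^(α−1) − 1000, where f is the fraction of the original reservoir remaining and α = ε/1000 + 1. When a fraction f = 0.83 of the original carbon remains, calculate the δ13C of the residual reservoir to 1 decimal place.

Rayleigh residual: δ_res = (δ₀ + 1000)·f^(α−1) − 1000
α − 1 = -0.03710
f^(α−1) = 0.83^(-0.03710) = 1.006937
δ_res = (-1.3 + 1000) × 1.006937 − 1000 = 1005.628 − 1000 = 5.63 permil

5.6 permil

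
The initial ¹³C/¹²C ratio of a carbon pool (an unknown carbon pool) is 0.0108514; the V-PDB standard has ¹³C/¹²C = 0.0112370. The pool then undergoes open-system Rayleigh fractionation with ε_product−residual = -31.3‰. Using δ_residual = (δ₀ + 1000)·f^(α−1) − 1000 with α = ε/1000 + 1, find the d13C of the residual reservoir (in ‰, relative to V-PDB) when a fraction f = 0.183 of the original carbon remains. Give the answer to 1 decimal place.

δ₀ = (0.0108514/0.0112370 − 1)×1000 = (0.965685 − 1)×1000 = -34.315‰
α − 1 = ε/1000 = -0.0313
f^(α−1) = 0.183^(-0.0313) = 1.054594
δ_res = (-34.315 + 1000) × 1.054594 − 1000 = 1018.405 − 1000 = 18.41‰

18.4‰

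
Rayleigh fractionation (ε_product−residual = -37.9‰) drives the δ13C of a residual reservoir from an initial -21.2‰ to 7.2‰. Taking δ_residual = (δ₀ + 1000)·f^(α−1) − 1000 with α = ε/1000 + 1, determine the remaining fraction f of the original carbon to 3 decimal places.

0.470

α − 1 = ε/1000 = -0.0379
(δ_res + 1000)/(δ₀ + 1000) = (7.2 + 1000)/(-21.2 + 1000) = 1007.2/978.8 = 1.029015
f = 1.029015^(1/-0.0379) = exp(ln(1.029015)/-0.0379) = exp(0.02860/-0.0379)
f = exp(-0.7547) = 0.4702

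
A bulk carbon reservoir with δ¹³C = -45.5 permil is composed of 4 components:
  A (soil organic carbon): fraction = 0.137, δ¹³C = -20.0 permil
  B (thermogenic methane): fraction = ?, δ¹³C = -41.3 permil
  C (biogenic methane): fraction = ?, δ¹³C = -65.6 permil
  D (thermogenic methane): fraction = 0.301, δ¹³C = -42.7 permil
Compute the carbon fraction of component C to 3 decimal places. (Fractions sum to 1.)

0.276

Let f_C and f_B be the unknown fractions; fractions sum to 1 so f_C + f_B = 0.562.
Mass balance: Σ fᵢ·δᵢ = δ_bulk ⇒ f_C·(-65.6) + f_B·(-41.3) = -45.5 − (-15.593) = -29.907
Substitute f_B = 0.562 − f_C:
f_C·(-65.6 − -41.3) = -29.907 − 0.562×(-41.3) = -6.697
f_C = -6.697 / -24.3 = 0.2756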